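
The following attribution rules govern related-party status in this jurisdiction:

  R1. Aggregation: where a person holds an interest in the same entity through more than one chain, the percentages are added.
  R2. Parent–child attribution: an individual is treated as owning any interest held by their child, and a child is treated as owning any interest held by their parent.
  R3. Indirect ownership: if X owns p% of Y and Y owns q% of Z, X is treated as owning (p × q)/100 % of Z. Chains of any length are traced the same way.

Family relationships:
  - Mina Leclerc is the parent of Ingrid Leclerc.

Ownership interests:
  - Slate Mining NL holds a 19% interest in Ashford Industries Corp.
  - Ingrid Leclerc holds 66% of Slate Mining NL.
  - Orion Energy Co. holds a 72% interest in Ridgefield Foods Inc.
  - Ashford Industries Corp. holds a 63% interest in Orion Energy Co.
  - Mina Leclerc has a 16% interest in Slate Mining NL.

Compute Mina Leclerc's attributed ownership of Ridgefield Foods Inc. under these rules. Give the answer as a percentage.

7.067088%

By parent–child attribution (R2), Mina Leclerc is treated as also owning Ingrid Leclerc's interest in Slate Mining NL, giving 16% + 66% = 82%.
Chain via Slate Mining NL → Ashford Industries Corp. → Orion Energy Co. (R3): 82% × 19% × 63% × 72% = 7.067088% of Ridgefield Foods Inc.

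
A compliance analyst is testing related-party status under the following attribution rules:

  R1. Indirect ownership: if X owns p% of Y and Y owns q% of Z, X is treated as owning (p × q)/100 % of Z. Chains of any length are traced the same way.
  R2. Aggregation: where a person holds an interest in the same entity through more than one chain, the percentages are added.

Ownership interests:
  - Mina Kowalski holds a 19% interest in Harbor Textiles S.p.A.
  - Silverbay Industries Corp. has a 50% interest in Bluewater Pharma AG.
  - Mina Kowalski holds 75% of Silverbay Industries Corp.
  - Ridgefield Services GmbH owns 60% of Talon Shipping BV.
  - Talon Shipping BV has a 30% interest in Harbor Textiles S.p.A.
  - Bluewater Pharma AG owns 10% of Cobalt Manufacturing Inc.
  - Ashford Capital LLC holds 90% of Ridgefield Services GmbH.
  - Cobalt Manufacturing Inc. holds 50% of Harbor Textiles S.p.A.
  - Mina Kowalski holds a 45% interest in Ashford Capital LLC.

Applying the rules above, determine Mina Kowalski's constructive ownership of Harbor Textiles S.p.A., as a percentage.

Chain via Silverbay Industries Corp. → Bluewater Pharma AG → Cobalt Manufacturing Inc. (R1): 75% × 50% × 10% × 50% = 1.875% of Harbor Textiles S.p.A.
Chain via Ashford Capital LLC → Ridgefield Services GmbH → Talon Shipping BV (R1): 45% × 90% × 60% × 30% = 7.29% of Harbor Textiles S.p.A.
Direct interest in Harbor Textiles S.p.A: 19%.
Aggregating (R2): 1.875% + 7.29% + 19% = 28.165%.

28.165%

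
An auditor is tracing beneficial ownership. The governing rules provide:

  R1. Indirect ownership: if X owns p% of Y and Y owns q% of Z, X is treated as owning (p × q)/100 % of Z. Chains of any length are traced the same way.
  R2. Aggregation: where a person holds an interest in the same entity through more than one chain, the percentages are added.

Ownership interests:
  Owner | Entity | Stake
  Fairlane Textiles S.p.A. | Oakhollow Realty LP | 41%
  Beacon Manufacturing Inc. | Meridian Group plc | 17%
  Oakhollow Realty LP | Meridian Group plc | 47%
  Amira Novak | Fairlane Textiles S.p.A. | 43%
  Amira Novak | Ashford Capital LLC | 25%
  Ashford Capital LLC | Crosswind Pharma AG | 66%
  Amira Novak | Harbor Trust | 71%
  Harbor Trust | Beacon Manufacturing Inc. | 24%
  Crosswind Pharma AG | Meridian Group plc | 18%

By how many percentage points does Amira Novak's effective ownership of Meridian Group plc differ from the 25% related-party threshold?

10.8471

Chain via Fairlane Textiles S.p.A. → Oakhollow Realty LP (R1): 43% × 41% × 47% = 8.2861% of Meridian Group plc.
Chain via Ashford Capital LLC → Crosswind Pharma AG (R1): 25% × 66% × 18% = 2.97% of Meridian Group plc.
Chain via Harbor Trust → Beacon Manufacturing Inc. (R1): 71% × 24% × 17% = 2.8968% of Meridian Group plc.
Aggregating (R2): 8.2861% + 2.97% + 2.8968% = 14.1529%.
14.1529% falls short of the 25% threshold by 10.8471 percentage points.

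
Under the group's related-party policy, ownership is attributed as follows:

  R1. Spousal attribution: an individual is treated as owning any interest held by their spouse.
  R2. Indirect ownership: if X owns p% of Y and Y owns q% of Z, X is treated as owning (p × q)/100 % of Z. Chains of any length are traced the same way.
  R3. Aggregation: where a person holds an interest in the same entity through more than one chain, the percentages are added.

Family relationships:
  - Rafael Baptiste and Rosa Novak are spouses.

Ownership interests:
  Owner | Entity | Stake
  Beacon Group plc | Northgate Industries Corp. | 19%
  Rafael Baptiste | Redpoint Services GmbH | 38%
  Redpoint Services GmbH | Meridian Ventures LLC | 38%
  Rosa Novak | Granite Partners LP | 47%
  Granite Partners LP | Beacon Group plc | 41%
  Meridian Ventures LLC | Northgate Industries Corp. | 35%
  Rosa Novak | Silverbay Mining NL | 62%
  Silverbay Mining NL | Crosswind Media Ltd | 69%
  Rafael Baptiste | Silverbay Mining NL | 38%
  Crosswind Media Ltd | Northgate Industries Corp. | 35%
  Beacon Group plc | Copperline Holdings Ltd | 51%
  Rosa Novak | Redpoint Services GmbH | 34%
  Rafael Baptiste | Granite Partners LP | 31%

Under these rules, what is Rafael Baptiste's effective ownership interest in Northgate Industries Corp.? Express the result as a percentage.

39.8022%

By spousal attribution (R1), Rafael Baptiste is treated as also owning Rosa Novak's interest in Granite Partners LP, giving 31% + 47% = 78%.
By spousal attribution (R1), Rafael Baptiste is treated as also owning Rosa Novak's interest in Redpoint Services GmbH, giving 38% + 34% = 72%.
By spousal attribution (R1), Rafael Baptiste is treated as also owning Rosa Novak's interest in Silverbay Mining NL, giving 38% + 62% = 100%.
Chain via Granite Partners LP → Beacon Group plc (R2): 78% × 41% × 19% = 6.0762% of Northgate Industries Corp.
Chain via Redpoint Services GmbH → Meridian Ventures LLC (R2): 72% × 38% × 35% = 9.576% of Northgate Industries Corp.
Chain via Silverbay Mining NL → Crosswind Media Ltd (R2): 100% × 69% × 35% = 24.15% of Northgate Industries Corp.
Aggregating (R3): 6.0762% + 9.576% + 24.15% = 39.8022%.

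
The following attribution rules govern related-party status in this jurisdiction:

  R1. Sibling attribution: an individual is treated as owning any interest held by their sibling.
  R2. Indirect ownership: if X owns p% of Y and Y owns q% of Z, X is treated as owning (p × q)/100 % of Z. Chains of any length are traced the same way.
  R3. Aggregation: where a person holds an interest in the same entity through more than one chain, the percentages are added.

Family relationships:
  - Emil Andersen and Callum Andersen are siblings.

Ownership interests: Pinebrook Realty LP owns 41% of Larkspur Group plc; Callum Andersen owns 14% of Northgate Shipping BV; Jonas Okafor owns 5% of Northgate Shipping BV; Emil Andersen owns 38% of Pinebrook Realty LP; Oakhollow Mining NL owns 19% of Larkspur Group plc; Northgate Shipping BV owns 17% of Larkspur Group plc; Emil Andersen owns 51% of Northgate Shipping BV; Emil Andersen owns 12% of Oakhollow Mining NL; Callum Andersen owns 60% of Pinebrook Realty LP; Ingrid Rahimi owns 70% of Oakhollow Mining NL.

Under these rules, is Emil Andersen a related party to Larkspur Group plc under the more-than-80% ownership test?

No

By sibling attribution (R1), Emil Andersen is treated as also owning Callum Andersen's interest in Northgate Shipping BV, giving 51% + 14% = 65%.
By sibling attribution (R1), Emil Andersen is treated as also owning Callum Andersen's interest in Pinebrook Realty LP, giving 38% + 60% = 98%.
Chain via Oakhollow Mining NL (R2): 12% × 19% = 2.28% of Larkspur Group plc.
Chain via Northgate Shipping BV (R2): 65% × 17% = 11.05% of Larkspur Group plc.
Chain via Pinebrook Realty LP (R2): 98% × 41% = 40.18% of Larkspur Group plc.
Aggregating (R3): 2.28% + 11.05% + 40.18% = 53.51%.
53.51% does not exceed the 80% threshold, so Emil is not a related party to Larkspur Group plc.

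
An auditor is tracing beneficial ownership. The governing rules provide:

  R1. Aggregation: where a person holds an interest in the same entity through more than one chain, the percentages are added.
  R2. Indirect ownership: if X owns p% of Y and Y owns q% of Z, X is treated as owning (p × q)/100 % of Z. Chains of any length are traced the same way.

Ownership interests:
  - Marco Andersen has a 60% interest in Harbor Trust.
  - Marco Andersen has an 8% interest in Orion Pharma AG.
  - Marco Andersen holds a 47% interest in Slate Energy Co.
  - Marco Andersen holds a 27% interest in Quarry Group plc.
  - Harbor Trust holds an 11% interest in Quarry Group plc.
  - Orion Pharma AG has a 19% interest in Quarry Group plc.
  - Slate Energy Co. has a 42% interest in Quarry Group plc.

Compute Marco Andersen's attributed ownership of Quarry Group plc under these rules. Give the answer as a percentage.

Chain via Slate Energy Co. (R2): 47% × 42% = 19.74% of Quarry Group plc.
Chain via Harbor Trust (R2): 60% × 11% = 6.6% of Quarry Group plc.
Chain via Orion Pharma AG (R2): 8% × 19% = 1.52% of Quarry Group plc.
Direct interest in Quarry Group plc: 27%.
Aggregating (R1): 19.74% + 6.6% + 1.52% + 27% = 54.86%.

54.86%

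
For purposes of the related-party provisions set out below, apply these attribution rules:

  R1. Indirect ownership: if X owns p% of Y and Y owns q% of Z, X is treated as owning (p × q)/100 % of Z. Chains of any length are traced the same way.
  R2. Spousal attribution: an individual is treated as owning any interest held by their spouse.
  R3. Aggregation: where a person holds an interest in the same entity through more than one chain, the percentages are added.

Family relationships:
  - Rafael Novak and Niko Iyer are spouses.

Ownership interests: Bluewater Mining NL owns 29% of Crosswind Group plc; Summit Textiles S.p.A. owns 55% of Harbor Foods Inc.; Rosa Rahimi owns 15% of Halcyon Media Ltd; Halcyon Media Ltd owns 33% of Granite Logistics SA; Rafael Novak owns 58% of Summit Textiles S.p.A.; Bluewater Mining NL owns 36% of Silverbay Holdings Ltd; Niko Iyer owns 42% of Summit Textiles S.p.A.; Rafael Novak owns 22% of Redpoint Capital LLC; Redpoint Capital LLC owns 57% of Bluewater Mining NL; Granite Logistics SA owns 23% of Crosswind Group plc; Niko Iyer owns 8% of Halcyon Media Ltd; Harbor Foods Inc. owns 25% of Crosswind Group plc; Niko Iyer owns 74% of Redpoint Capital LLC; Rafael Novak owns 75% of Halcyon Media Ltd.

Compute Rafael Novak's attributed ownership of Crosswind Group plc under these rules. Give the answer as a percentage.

35.9185%

By spousal attribution (R2), Rafael Novak is treated as also owning Niko Iyer's interest in Summit Textiles S.p.A, giving 58% + 42% = 100%.
By spousal attribution (R2), Rafael Novak is treated as also owning Niko Iyer's interest in Halcyon Media Ltd, giving 75% + 8% = 83%.
By spousal attribution (R2), Rafael Novak is treated as also owning Niko Iyer's interest in Redpoint Capital LLC, giving 22% + 74% = 96%.
Chain via Summit Textiles S.p.A. → Harbor Foods Inc. (R1): 100% × 55% × 25% = 13.75% of Crosswind Group plc.
Chain via Halcyon Media Ltd → Granite Logistics SA (R1): 83% × 33% × 23% = 6.2997% of Crosswind Group plc.
Chain via Redpoint Capital LLC → Bluewater Mining NL (R1): 96% × 57% × 29% = 15.8688% of Crosswind Group plc.
Aggregating (R3): 13.75% + 6.2997% + 15.8688% = 35.9185%.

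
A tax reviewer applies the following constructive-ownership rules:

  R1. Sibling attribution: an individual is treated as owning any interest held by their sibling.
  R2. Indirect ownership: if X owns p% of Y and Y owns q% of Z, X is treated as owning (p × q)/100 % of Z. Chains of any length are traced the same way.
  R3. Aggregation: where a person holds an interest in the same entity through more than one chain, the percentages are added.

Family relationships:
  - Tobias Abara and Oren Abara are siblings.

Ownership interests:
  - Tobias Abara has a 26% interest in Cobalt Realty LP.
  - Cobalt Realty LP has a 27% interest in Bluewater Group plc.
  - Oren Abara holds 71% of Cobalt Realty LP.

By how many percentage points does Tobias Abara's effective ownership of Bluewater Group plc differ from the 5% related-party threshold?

21.19

By sibling attribution (R1), Tobias Abara is treated as also owning Oren Abara's interest in Cobalt Realty LP, giving 26% + 71% = 97%.
Chain via Cobalt Realty LP (R2): 97% × 27% = 26.19% of Bluewater Group plc.
26.19% exceeds the 5% threshold by 21.19 percentage points.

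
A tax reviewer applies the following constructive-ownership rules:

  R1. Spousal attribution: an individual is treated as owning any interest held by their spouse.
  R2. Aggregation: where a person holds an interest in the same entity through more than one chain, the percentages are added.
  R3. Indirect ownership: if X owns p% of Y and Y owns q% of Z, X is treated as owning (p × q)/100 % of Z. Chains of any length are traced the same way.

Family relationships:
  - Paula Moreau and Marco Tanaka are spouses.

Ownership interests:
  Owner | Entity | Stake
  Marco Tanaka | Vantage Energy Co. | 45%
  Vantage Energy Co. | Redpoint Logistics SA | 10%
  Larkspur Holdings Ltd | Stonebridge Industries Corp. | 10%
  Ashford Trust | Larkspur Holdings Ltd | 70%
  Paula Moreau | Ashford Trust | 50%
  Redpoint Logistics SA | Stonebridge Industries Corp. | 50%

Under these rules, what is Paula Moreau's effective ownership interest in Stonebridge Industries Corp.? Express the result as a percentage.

5.75%

By spousal attribution (R1), Paula Moreau is treated as owning Marco Tanaka's 45% interest in Vantage Energy Co.
Chain via Ashford Trust → Larkspur Holdings Ltd (R3): 50% × 70% × 10% = 3.5% of Stonebridge Industries Corp.
Chain via Vantage Energy Co. → Redpoint Logistics SA (R3): 45% × 10% × 50% = 2.25% of Stonebridge Industries Corp.
Aggregating (R2): 3.5% + 2.25% = 5.75%.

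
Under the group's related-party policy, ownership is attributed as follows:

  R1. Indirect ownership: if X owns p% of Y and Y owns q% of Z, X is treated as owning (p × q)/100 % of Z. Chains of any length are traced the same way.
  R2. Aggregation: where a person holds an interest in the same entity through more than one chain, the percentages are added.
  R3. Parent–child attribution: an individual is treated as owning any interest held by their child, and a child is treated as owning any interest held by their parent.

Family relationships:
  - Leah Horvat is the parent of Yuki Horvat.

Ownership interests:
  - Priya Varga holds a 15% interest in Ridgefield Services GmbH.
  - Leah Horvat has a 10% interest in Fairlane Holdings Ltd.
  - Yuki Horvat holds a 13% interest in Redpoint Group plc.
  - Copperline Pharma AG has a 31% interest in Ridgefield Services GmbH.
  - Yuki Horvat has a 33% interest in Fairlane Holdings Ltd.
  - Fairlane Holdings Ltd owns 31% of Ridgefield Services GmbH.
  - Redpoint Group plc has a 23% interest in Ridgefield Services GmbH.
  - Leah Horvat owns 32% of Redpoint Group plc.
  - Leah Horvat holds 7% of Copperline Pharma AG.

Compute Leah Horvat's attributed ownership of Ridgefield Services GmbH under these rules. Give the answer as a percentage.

25.85%

By parent–child attribution (R3), Leah Horvat is treated as also owning Yuki Horvat's interest in Redpoint Group plc, giving 32% + 13% = 45%.
By parent–child attribution (R3), Leah Horvat is treated as also owning Yuki Horvat's interest in Fairlane Holdings Ltd, giving 10% + 33% = 43%.
Chain via Redpoint Group plc (R1): 45% × 23% = 10.35% of Ridgefield Services GmbH.
Chain via Copperline Pharma AG (R1): 7% × 31% = 2.17% of Ridgefield Services GmbH.
Chain via Fairlane Holdings Ltd (R1): 43% × 31% = 13.33% of Ridgefield Services GmbH.
Aggregating (R2): 10.35% + 2.17% + 13.33% = 25.85%.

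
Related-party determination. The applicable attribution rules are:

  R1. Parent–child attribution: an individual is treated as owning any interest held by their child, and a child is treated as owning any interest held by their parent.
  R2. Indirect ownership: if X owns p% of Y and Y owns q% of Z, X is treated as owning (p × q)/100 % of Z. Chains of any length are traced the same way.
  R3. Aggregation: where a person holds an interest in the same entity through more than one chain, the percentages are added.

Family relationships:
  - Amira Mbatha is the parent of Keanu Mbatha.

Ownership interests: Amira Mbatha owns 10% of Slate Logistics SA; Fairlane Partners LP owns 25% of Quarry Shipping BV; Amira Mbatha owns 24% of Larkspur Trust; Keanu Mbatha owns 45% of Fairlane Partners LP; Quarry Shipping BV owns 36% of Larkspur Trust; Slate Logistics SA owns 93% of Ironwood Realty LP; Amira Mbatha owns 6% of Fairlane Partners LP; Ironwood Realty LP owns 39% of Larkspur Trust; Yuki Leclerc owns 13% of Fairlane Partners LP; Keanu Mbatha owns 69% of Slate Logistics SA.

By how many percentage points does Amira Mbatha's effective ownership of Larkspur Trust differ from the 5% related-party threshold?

By parent–child attribution (R1), Amira Mbatha is treated as also owning Keanu Mbatha's interest in Slate Logistics SA, giving 10% + 69% = 79%.
By parent–child attribution (R1), Amira Mbatha is treated as also owning Keanu Mbatha's interest in Fairlane Partners LP, giving 6% + 45% = 51%.
Chain via Slate Logistics SA → Ironwood Realty LP (R2): 79% × 93% × 39% = 28.6533% of Larkspur Trust.
Chain via Fairlane Partners LP → Quarry Shipping BV (R2): 51% × 25% × 36% = 4.59% of Larkspur Trust.
Direct interest in Larkspur Trust: 24%.
Aggregating (R3): 28.6533% + 4.59% + 24% = 57.2433%.
57.2433% exceeds the 5% threshold by 52.2433 percentage points.

52.2433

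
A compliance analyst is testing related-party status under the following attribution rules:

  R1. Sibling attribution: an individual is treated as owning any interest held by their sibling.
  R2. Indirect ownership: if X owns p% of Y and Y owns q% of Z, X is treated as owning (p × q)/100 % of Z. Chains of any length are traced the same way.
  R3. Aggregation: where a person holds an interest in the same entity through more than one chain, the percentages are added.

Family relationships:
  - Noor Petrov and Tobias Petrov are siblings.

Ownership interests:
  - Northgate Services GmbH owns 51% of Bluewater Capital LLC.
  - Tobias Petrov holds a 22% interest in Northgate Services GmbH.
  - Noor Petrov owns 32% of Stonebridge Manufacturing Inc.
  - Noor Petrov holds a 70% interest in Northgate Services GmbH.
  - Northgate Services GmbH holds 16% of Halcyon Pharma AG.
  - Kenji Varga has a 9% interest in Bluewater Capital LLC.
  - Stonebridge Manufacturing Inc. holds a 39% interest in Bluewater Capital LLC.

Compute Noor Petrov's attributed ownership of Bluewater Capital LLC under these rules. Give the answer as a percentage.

59.4%

By sibling attribution (R1), Noor Petrov is treated as also owning Tobias Petrov's interest in Northgate Services GmbH, giving 70% + 22% = 92%.
Chain via Stonebridge Manufacturing Inc. (R2): 32% × 39% = 12.48% of Bluewater Capital LLC.
Chain via Northgate Services GmbH (R2): 92% × 51% = 46.92% of Bluewater Capital LLC.
Aggregating (R3): 12.48% + 46.92% = 59.4%.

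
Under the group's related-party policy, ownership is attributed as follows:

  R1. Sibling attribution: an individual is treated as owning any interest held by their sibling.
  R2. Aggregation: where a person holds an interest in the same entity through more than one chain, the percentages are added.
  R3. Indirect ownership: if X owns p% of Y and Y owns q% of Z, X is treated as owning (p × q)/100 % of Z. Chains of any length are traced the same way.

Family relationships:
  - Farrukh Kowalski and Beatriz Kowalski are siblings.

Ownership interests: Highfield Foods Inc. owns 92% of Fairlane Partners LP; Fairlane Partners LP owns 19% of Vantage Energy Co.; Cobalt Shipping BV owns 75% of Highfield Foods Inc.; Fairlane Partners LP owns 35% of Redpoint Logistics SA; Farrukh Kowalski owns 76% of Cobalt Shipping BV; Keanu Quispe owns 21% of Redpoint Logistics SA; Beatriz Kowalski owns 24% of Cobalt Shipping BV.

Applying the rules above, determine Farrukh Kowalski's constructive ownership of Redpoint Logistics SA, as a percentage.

24.15%

By sibling attribution (R1), Farrukh Kowalski is treated as also owning Beatriz Kowalski's interest in Cobalt Shipping BV, giving 76% + 24% = 100%.
Chain via Cobalt Shipping BV → Highfield Foods Inc. → Fairlane Partners LP (R3): 100% × 75% × 92% × 35% = 24.15% of Redpoint Logistics SA.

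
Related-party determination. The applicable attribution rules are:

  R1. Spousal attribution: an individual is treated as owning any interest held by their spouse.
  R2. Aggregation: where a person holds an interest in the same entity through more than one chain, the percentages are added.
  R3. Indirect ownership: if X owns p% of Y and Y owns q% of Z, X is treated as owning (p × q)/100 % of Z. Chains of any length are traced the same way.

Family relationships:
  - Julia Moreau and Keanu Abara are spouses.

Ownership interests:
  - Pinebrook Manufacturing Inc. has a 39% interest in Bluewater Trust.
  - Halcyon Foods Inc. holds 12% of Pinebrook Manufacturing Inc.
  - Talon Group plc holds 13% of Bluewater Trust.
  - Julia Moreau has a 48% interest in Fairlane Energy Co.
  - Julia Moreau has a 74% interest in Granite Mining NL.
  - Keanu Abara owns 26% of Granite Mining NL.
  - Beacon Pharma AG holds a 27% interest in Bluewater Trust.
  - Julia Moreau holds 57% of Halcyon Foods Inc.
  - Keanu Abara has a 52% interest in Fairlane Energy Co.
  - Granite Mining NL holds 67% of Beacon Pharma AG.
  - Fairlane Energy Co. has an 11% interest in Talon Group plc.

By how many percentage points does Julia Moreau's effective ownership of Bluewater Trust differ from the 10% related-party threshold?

12.1876

By spousal attribution (R1), Julia Moreau is treated as also owning Keanu Abara's interest in Granite Mining NL, giving 74% + 26% = 100%.
By spousal attribution (R1), Julia Moreau is treated as also owning Keanu Abara's interest in Fairlane Energy Co, giving 48% + 52% = 100%.
Chain via Granite Mining NL → Beacon Pharma AG (R3): 100% × 67% × 27% = 18.09% of Bluewater Trust.
Chain via Halcyon Foods Inc. → Pinebrook Manufacturing Inc. (R3): 57% × 12% × 39% = 2.6676% of Bluewater Trust.
Chain via Fairlane Energy Co. → Talon Group plc (R3): 100% × 11% × 13% = 1.43% of Bluewater Trust.
Aggregating (R2): 18.09% + 2.6676% + 1.43% = 22.1876%.
22.1876% exceeds the 10% threshold by 12.1876 percentage points.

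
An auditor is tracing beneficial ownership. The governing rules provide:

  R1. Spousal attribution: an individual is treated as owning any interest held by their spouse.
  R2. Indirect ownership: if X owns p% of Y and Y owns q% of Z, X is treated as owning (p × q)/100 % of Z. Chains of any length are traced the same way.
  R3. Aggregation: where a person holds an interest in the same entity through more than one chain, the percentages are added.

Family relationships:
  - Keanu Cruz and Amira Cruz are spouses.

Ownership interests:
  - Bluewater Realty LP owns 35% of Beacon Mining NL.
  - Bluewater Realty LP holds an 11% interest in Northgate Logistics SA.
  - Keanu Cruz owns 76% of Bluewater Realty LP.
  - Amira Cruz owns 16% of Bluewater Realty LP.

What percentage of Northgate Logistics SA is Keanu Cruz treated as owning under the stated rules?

10.12%

By spousal attribution (R1), Keanu Cruz is treated as also owning Amira Cruz's interest in Bluewater Realty LP, giving 76% + 16% = 92%.
Chain via Bluewater Realty LP (R2): 92% × 11% = 10.12% of Northgate Logistics SA.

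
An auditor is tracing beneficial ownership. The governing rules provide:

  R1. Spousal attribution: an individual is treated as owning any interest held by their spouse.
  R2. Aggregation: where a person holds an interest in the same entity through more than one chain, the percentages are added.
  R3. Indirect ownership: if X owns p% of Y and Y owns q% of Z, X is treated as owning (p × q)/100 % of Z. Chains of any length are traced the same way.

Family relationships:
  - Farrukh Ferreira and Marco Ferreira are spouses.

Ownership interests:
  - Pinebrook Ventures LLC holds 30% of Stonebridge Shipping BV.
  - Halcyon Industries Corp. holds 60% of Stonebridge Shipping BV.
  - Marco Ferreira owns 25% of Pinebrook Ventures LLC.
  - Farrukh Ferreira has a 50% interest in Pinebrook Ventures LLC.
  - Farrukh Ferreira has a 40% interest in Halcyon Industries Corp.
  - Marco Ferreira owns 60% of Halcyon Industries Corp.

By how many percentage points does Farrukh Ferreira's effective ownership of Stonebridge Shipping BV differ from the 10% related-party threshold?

72.5

By spousal attribution (R1), Farrukh Ferreira is treated as also owning Marco Ferreira's interest in Pinebrook Ventures LLC, giving 50% + 25% = 75%.
By spousal attribution (R1), Farrukh Ferreira is treated as also owning Marco Ferreira's interest in Halcyon Industries Corp, giving 40% + 60% = 100%.
Chain via Pinebrook Ventures LLC (R3): 75% × 30% = 22.5% of Stonebridge Shipping BV.
Chain via Halcyon Industries Corp. (R3): 100% × 60% = 60% of Stonebridge Shipping BV.
Aggregating (R2): 22.5% + 60% = 82.5%.
82.5% exceeds the 10% threshold by 72.5 percentage points.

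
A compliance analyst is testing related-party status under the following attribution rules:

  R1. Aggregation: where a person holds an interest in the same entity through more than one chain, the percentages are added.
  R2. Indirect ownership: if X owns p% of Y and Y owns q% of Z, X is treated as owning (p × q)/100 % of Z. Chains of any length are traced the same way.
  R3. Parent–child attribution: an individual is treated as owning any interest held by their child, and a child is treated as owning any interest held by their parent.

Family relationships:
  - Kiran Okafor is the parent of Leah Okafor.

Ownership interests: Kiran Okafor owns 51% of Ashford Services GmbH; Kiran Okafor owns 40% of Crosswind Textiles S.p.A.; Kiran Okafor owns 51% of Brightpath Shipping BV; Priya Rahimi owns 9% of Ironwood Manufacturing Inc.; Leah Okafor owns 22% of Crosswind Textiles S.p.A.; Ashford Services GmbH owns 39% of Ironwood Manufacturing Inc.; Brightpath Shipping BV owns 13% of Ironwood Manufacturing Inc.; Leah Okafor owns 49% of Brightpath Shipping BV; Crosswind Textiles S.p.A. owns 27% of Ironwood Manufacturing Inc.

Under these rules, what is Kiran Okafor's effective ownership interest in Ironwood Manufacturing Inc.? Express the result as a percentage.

By parent–child attribution (R3), Kiran Okafor is treated as also owning Leah Okafor's interest in Brightpath Shipping BV, giving 51% + 49% = 100%.
By parent–child attribution (R3), Kiran Okafor is treated as also owning Leah Okafor's interest in Crosswind Textiles S.p.A, giving 40% + 22% = 62%.
Chain via Brightpath Shipping BV (R2): 100% × 13% = 13% of Ironwood Manufacturing Inc.
Chain via Crosswind Textiles S.p.A. (R2): 62% × 27% = 16.74% of Ironwood Manufacturing Inc.
Chain via Ashford Services GmbH (R2): 51% × 39% = 19.89% of Ironwood Manufacturing Inc.
Aggregating (R1): 13% + 16.74% + 19.89% = 49.63%.

49.63%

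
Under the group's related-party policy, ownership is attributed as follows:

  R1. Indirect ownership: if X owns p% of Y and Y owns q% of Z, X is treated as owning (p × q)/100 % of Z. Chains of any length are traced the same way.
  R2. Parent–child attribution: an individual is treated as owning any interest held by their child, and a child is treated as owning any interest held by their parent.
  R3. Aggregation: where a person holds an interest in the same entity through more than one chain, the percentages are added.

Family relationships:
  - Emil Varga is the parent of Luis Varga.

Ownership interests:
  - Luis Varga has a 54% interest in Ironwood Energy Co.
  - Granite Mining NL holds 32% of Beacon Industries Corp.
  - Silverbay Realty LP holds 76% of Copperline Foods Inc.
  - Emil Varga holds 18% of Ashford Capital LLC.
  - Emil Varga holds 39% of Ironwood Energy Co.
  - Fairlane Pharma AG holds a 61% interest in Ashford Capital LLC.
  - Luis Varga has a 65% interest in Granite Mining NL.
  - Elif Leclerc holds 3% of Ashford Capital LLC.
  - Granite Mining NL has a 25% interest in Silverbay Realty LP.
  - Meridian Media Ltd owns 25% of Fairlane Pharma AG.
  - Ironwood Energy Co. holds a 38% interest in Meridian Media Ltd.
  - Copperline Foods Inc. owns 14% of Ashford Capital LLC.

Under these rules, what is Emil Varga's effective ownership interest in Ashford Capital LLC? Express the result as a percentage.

By parent–child attribution (R2), Emil Varga is treated as also owning Luis Varga's interest in Ironwood Energy Co, giving 39% + 54% = 93%.
By parent–child attribution (R2), Emil Varga is treated as owning Luis Varga's 65% interest in Granite Mining NL.
Chain via Ironwood Energy Co. → Meridian Media Ltd → Fairlane Pharma AG (R1): 93% × 38% × 25% × 61% = 5.38935% of Ashford Capital LLC.
Direct interest in Ashford Capital LLC: 18%.
Chain via Granite Mining NL → Silverbay Realty LP → Copperline Foods Inc. (R1): 65% × 25% × 76% × 14% = 1.729% of Ashford Capital LLC.
Aggregating (R3): 5.38935% + 18% + 1.729% = 25.11835%.

25.11835%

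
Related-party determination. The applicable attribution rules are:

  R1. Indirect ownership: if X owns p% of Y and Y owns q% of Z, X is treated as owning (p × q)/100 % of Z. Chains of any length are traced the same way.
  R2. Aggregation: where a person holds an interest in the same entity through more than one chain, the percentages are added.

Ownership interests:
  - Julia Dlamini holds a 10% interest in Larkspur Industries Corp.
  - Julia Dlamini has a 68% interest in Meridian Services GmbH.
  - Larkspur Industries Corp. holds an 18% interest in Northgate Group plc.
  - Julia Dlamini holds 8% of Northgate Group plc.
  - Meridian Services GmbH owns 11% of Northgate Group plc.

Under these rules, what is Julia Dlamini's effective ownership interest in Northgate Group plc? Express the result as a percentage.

17.28%

Chain via Meridian Services GmbH (R1): 68% × 11% = 7.48% of Northgate Group plc.
Chain via Larkspur Industries Corp. (R1): 10% × 18% = 1.8% of Northgate Group plc.
Direct interest in Northgate Group plc: 8%.
Aggregating (R2): 7.48% + 1.8% + 8% = 17.28%.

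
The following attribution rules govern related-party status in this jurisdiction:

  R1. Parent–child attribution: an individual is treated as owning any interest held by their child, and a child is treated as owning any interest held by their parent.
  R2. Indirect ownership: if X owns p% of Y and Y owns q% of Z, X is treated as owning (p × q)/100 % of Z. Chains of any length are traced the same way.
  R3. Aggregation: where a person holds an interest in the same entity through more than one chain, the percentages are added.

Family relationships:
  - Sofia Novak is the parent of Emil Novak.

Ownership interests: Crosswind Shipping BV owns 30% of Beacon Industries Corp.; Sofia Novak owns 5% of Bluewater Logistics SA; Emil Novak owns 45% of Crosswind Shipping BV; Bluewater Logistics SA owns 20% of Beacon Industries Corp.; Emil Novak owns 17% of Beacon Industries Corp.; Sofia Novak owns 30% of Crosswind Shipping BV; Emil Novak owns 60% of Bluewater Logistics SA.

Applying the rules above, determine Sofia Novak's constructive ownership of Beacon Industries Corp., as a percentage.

52.5%

By parent–child attribution (R1), Sofia Novak is treated as also owning Emil Novak's interest in Crosswind Shipping BV, giving 30% + 45% = 75%.
By parent–child attribution (R1), Sofia Novak is treated as also owning Emil Novak's interest in Bluewater Logistics SA, giving 5% + 60% = 65%.
By parent–child attribution (R1), Sofia Novak is treated as owning Emil Novak's 17% interest in Beacon Industries Corp.
Chain via Crosswind Shipping BV (R2): 75% × 30% = 22.5% of Beacon Industries Corp.
Chain via Bluewater Logistics SA (R2): 65% × 20% = 13% of Beacon Industries Corp.
Direct interest in Beacon Industries Corp: 17%.
Aggregating (R3): 22.5% + 13% + 17% = 52.5%.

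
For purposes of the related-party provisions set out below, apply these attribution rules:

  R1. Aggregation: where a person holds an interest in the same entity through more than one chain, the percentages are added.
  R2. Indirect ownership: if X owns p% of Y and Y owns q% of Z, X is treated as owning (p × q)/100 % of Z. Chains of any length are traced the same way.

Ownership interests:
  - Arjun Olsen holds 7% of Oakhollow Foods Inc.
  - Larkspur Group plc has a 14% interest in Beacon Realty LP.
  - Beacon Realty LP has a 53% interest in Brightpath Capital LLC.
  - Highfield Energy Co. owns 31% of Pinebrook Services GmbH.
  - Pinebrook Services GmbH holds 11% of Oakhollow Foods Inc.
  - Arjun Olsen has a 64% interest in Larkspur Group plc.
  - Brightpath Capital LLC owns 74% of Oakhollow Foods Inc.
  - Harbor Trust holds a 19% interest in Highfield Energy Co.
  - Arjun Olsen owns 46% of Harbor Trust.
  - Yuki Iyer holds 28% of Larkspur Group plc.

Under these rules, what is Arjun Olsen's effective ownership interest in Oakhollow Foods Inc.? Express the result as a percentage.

10.812146%

Chain via Larkspur Group plc → Beacon Realty LP → Brightpath Capital LLC (R2): 64% × 14% × 53% × 74% = 3.514112% of Oakhollow Foods Inc.
Chain via Harbor Trust → Highfield Energy Co. → Pinebrook Services GmbH (R2): 46% × 19% × 31% × 11% = 0.298034% of Oakhollow Foods Inc.
Direct interest in Oakhollow Foods Inc: 7%.
Aggregating (R1): 3.514112% + 0.298034% + 7% = 10.812146%.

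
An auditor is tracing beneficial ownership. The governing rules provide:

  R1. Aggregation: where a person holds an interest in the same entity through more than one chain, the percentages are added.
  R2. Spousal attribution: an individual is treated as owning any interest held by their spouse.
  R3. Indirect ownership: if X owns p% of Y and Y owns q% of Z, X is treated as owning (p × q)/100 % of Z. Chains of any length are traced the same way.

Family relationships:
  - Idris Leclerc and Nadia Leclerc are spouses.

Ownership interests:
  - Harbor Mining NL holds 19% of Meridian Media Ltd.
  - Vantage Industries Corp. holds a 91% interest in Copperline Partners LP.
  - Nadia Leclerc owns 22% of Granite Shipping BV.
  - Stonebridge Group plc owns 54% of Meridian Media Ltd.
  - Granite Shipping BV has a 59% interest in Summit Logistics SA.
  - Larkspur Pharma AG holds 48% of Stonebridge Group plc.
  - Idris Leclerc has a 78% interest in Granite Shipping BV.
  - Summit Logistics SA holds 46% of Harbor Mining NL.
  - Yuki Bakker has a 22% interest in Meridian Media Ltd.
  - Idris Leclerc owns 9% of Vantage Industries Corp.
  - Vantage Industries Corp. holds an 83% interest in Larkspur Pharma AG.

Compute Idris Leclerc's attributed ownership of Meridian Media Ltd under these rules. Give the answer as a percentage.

7.092824%

By spousal attribution (R2), Idris Leclerc is treated as also owning Nadia Leclerc's interest in Granite Shipping BV, giving 78% + 22% = 100%.
Chain via Vantage Industries Corp. → Larkspur Pharma AG → Stonebridge Group plc (R3): 9% × 83% × 48% × 54% = 1.936224% of Meridian Media Ltd.
Chain via Granite Shipping BV → Summit Logistics SA → Harbor Mining NL (R3): 100% × 59% × 46% × 19% = 5.1566% of Meridian Media Ltd.
Aggregating (R1): 1.936224% + 5.1566% = 7.092824%.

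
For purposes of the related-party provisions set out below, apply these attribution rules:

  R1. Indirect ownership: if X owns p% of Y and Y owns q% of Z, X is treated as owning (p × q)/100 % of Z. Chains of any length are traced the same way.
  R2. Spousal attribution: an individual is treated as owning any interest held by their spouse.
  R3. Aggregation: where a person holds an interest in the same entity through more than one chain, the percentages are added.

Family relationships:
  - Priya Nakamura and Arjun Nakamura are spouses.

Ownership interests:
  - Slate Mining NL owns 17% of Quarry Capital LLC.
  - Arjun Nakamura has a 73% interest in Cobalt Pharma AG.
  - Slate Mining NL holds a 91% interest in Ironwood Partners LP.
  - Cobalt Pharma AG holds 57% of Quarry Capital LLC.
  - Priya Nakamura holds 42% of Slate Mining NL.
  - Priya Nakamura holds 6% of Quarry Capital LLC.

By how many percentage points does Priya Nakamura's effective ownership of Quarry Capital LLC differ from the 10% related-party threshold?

By spousal attribution (R2), Priya Nakamura is treated as owning Arjun Nakamura's 73% interest in Cobalt Pharma AG.
Chain via Slate Mining NL (R1): 42% × 17% = 7.14% of Quarry Capital LLC.
Direct interest in Quarry Capital LLC: 6%.
Chain via Cobalt Pharma AG (R1): 73% × 57% = 41.61% of Quarry Capital LLC.
Aggregating (R3): 7.14% + 6% + 41.61% = 54.75%.
54.75% exceeds the 10% threshold by 44.75 percentage points.

44.75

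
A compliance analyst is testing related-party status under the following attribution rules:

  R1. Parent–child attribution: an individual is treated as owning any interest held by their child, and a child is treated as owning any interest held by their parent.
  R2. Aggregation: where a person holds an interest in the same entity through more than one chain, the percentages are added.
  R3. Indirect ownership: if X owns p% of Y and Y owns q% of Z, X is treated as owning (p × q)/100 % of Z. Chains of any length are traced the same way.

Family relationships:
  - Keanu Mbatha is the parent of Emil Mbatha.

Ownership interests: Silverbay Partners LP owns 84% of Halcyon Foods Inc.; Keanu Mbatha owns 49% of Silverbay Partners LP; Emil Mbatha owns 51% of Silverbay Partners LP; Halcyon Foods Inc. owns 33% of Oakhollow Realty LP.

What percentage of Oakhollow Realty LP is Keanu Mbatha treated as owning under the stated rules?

By parent–child attribution (R1), Keanu Mbatha is treated as also owning Emil Mbatha's interest in Silverbay Partners LP, giving 49% + 51% = 100%.
Chain via Silverbay Partners LP → Halcyon Foods Inc. (R3): 100% × 84% × 33% = 27.72% of Oakhollow Realty LP.

27.72%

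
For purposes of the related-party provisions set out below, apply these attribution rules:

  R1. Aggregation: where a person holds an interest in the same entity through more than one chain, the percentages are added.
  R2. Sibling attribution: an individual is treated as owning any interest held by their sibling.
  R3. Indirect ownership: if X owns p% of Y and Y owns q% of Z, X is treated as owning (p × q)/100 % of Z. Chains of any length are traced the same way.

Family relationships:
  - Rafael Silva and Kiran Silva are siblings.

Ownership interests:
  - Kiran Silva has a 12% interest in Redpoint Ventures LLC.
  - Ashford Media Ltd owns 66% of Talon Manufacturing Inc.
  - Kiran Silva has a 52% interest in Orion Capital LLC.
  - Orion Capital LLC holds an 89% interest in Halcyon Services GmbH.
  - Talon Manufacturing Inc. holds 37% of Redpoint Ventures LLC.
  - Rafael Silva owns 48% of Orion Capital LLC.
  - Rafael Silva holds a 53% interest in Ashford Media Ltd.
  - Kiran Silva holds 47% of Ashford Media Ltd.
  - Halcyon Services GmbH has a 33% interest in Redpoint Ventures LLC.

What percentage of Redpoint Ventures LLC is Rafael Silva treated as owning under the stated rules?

65.79%

By sibling attribution (R2), Rafael Silva is treated as also owning Kiran Silva's interest in Ashford Media Ltd, giving 53% + 47% = 100%.
By sibling attribution (R2), Rafael Silva is treated as also owning Kiran Silva's interest in Orion Capital LLC, giving 48% + 52% = 100%.
By sibling attribution (R2), Rafael Silva is treated as owning Kiran Silva's 12% interest in Redpoint Ventures LLC.
Chain via Ashford Media Ltd → Talon Manufacturing Inc. (R3): 100% × 66% × 37% = 24.42% of Redpoint Ventures LLC.
Chain via Orion Capital LLC → Halcyon Services GmbH (R3): 100% × 89% × 33% = 29.37% of Redpoint Ventures LLC.
Direct interest in Redpoint Ventures LLC: 12%.
Aggregating (R1): 24.42% + 29.37% + 12% = 65.79%.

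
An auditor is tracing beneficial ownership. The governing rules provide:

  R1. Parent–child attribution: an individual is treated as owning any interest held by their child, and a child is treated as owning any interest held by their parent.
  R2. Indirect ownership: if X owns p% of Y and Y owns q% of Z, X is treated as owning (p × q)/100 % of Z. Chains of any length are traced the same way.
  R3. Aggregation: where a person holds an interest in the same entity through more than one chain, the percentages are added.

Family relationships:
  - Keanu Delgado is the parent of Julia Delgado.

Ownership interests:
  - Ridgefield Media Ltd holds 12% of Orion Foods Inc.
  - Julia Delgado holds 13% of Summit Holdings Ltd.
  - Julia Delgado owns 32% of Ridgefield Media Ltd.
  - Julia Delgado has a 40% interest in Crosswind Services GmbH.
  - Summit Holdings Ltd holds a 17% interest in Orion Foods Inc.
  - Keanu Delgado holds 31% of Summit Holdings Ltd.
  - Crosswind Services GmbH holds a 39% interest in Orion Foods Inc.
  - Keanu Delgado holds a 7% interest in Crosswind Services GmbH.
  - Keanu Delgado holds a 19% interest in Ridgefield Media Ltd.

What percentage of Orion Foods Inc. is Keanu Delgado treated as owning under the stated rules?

31.93%

By parent–child attribution (R1), Keanu Delgado is treated as also owning Julia Delgado's interest in Crosswind Services GmbH, giving 7% + 40% = 47%.
By parent–child attribution (R1), Keanu Delgado is treated as also owning Julia Delgado's interest in Ridgefield Media Ltd, giving 19% + 32% = 51%.
By parent–child attribution (R1), Keanu Delgado is treated as also owning Julia Delgado's interest in Summit Holdings Ltd, giving 31% + 13% = 44%.
Chain via Crosswind Services GmbH (R2): 47% × 39% = 18.33% of Orion Foods Inc.
Chain via Ridgefield Media Ltd (R2): 51% × 12% = 6.12% of Orion Foods Inc.
Chain via Summit Holdings Ltd (R2): 44% × 17% = 7.48% of Orion Foods Inc.
Aggregating (R3): 18.33% + 6.12% + 7.48% = 31.93%.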